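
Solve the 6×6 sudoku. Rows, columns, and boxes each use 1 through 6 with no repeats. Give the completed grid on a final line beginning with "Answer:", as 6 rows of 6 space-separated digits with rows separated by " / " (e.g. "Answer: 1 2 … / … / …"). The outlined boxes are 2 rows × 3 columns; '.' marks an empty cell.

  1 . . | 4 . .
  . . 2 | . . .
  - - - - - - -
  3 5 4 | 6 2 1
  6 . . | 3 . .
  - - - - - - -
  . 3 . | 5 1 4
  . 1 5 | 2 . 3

Step 1. [r1c2∈{6}] r1c2's peers cover all but 6, so r1c2=6.
Step 2. [r2c5∈{3,5,6}] r2c5 is the only open cell in row 2 admitting 3, so r2c5=3.
Step 3. [r1c5∈{5}] only 5 remains possible at r1c5 ⇒ r1c5=5.
Step 4. [r6c1∈{4}] r6c1 is down to just 4. So r6c1=4.
Step 5. [r4c6∈{5}] only 5 remains possible at r4c6. So r4c6=5.
Step 6. [r2c2∈{4}] r2c2's peers cover all but 4 ⇒ r2c2=4.
Step 7. [r1c3∈{3}] r1c3's peers cover all but 3, so r1c3=3.
Step 8. [r6c5∈{6}] r6c5 is down to just 6. So r6c5=6.
Step 9. [r4c3∈{1}] r4c3 is down to just 1 ⇒ r4c3=1.
Step 10. [r4c5∈{4}] nothing but 4 survives at r4c5. So r4c5=4.
Step 11. [r2c4∈{1}] r2c4's peers cover all but 1 ⇒ r2c4=1.
Step 12. [r5c1∈{2}] only 2 remains possible at r5c1, so r5c1=2.
Step 13. [r1c6∈{2}] r1c6 is down to just 2, so r1c6=2.
Step 14. [r2c1∈{5}] r2c1's peers cover all but 5 ⇒ r2c1=5.
Step 15. [r4c2∈{2}] r4c2 has the single candidate 2, so r4c2=2.
Step 16. [r2c6∈{6}] r2c6's peers cover all but 6, so r2c6=6.
Step 17. [r5c3∈{6}] r5c3 is down to just 6. So r5c3=6.

Answer: 1 6 3 4 5 2 / 5 4 2 1 3 6 / 3 5 4 6 2 1 / 6 2 1 3 4 5 / 2 3 6 5 1 4 / 4 1 5 2 6 3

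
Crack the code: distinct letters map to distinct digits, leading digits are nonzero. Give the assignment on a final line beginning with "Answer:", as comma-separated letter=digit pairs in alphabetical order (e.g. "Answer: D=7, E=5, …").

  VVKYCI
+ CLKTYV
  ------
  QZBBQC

Step 1. [col 1: I + V ≡ C (mod 10)] V=2 is one option consistent with column 1 (I + V ≡ C (mod 10), carry-in 0) — take it, so V=2.
Step 2. [col 1: I + V ≡ C (mod 10)] no forcing yet in column 1 (carry-in 0); C=6 is free and consistent — try it ⇒ C=6.
Step 3. [col 1: I + V ≡ C (mod 10)] from column 1 (V=2, C=6, carry-in 0, digits 2,6 already taken and all letters distinct): I must equal 4, so I=4.
Step 4. [col 2: C + Y ≡ Q (mod 10)] column 2 (C + Y ≡ Q (mod 10), carry-in 0) doesn't pin Q yet; pick Q=9 and continue, so Q=9.
Step 5. [col 2: C + Y ≡ Q (mod 10)] from column 2 (C=6, Q=9, carry-in 0, digits 2,4,6,9 already taken and all letters distinct): Y must equal 3. So Y=3.
Step 6. [col 3: Y + T ≡ B (mod 10)] T=8 is one option consistent with column 3 (Y + T ≡ B (mod 10), carry-in 0) — take it. So T=8.
Step 7. [col 3: Y + T ≡ B (mod 10)] in column 3 we have Y+T≡B with carry-in 0; given Y=3, T=8 and digits 2,3,4,6,8,9 already taken and all letters distinct, that pins B to 1, so B=1.
Step 8. [col 4: K + K ≡ B (mod 10)] K=5 is one option consistent with column 4 (K + K ≡ B (mod 10), carry-in 1) — take it ⇒ K=5.
Step 9. [col 5: V + L ≡ Z (mod 10)] from column 5 (V=2, carry-in 1, digits 1,2,3,4,5,6,8,9 already taken and all letters distinct): L must equal 7. So L=7.
Step 10. [col 5: V + L ≡ Z (mod 10)] from column 5 (V=2, L=7, carry-in 1, digits 1,2,3,4,5,6,7,8,9 already taken and all letters distinct): Z must equal 0 ⇒ Z=0.

Answer: B=1, C=6, I=4, K=5, L=7, Q=9, T=8, V=2, Y=3, Z=0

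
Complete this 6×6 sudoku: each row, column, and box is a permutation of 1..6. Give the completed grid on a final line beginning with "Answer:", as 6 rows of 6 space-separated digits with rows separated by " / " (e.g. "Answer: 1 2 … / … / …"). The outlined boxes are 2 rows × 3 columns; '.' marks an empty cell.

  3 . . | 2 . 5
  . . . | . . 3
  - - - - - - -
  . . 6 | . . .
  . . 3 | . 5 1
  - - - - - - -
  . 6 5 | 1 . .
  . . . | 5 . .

Step 1. [r2c1∈{1,2,4,5,6}] col 1 places 6 nowhere but r2c1 ⇒ r2c1=6.
Step 2. [r2c4∈{4}] r2c4 has the single candidate 4. So r2c4=4.
Step 3. [r5c5∈{2,3,4}] in row 5, 3 fits only at r5c5, so r5c5=3.
Step 4. [r3c1∈{1,2,4,5}] col 1 places 5 nowhere but r3c1 ⇒ r3c1=5.
Step 5. [r3c2∈{1,2,4}] row 3 places 1 nowhere but r3c2 ⇒ r3c2=1.
Step 6. [r1c2∈{4}] nothing but 4 survives at r1c2. So r1c2=4.
Step 7. [r6c3∈{1,2,4}] col 3 places 4 nowhere but r6c3 ⇒ r6c3=4.
Step 8. [r5c1∈{2}] r5c1 has the single candidate 2. So r5c1=2.
Step 9. [r2c5∈{1}] r2c5 has the single candidate 1, so r2c5=1.
Step 10. [r3c5∈{2,4}] 4 has one home in col 5: r3c5. So r3c5=4.
Step 11. [r6c6∈{2,6}] r6c6 is the only open cell in col 6 admitting 6, so r6c6=6.
Step 12. [r4c2∈{2}] nothing but 2 survives at r4c2. So r4c2=2.
Step 13. [r4c4∈{6}] r4c4 is down to just 6 ⇒ r4c4=6.
Step 14. [r5c6∈{4}] only 4 remains possible at r5c6. So r5c6=4.
Step 15. [r1c5∈{6}] r1c5's peers cover all but 6 ⇒ r1c5=6.
Step 16. [r3c6∈{2}] nothing but 2 survives at r3c6. So r3c6=2.
Step 17. [r2c2∈{5}] r2c2's peers cover all but 5 ⇒ r2c2=5.
Step 18. [r6c2∈{3}] only 3 remains possible at r6c2 ⇒ r6c2=3.
Step 19. [r6c5∈{2}] r6c5 has the single candidate 2. So r6c5=2.
Step 20. [r3c4∈{3}] r3c4's peers cover all but 3 ⇒ r3c4=3.
Step 21. [r2c3∈{2}] r2c3 is down to just 2. So r2c3=2.
Step 22. [r1c3∈{1}] r1c3's peers cover all but 1 ⇒ r1c3=1.
Step 23. [r6c1∈{1}] r6c1 is down to just 1, so r6c1=1.
Step 24. [r4c1∈{4}] r4c1's peers cover all but 4. So r4c1=4.

Answer: 3 4 1 2 6 5 / 6 5 2 4 1 3 / 5 1 6 3 4 2 / 4 2 3 6 5 1 / 2 6 5 1 3 4 / 1 3 4 5 2 6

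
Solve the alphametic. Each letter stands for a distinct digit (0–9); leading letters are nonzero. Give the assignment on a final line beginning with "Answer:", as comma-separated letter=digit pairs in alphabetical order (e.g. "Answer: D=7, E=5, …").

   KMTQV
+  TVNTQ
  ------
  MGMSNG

Step 1. [col 1: V + Q ≡ G (mod 10)] Q=4 is one option consistent with column 1 (V + Q ≡ G (mod 10), carry-in 0) — take it. So Q=4.
Step 2. [M] the sum has 6 digits but both addends have 5; that extra leading digit M is the final carry, namely 1 ⇒ M=1.
Step 3. [col 1: V + Q ≡ G (mod 10)] several values work for V in column 1 (V + Q ≡ G (mod 10), carry-in 0); try V=9. So V=9.
Step 4. [col 1: V + Q ≡ G (mod 10)] from column 1 (V=9, Q=4, carry-in 0, digits 1,4,9 already taken and all letters distinct): G must equal 3, so G=3.
Step 5. [col 2: Q + T ≡ N (mod 10)] several values work for N in column 2 (Q + T ≡ N (mod 10), carry-in 1); try N=2 ⇒ N=2.
Step 6. [col 2: Q + T ≡ N (mod 10)] in column 2 we have Q+T≡N with carry-in 1; given Q=4, N=2 and digits 1,2,3,4,9 already taken and all letters distinct, that pins T to 7. So T=7.
Step 7. [col 3: T + N ≡ S (mod 10)] in column 3 we have T+N≡S with carry-in 1; given T=7, N=2 and digits 1,2,3,4,7,9 already taken and all letters distinct, that pins S to 0 ⇒ S=0.
Step 8. [col 5: K + T ≡ G (mod 10)] column 5 reads K+T+carry(1)=G with T=7, G=3; with digits 0,1,2,3,4,7,9 already taken and all letters distinct, the only value for K is 5. So K=5.

Answer: G=3, K=5, M=1, N=2, Q=4, S=0, T=7, V=9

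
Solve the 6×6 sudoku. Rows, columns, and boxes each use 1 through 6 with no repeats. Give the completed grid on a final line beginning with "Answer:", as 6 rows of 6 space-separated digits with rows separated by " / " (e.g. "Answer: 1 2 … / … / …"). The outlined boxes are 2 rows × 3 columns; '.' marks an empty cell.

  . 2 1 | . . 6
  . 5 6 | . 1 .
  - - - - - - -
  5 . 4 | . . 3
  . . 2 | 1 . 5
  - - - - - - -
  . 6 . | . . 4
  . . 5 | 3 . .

Step 1. [r5c1∈{1,2,3}] row 5 places 1 nowhere but r5c1. So r5c1=1.
Step 2. [r6c5∈{2,6}] across row 6, 6 lands solely at r6c5. So r6c5=6.
Step 3. [r2c1∈{3,4}] across row 2, 3 lands solely at r2c1. So r2c1=3.
Step 4. [r2c4∈{2,4}] r2c4 is the only open cell in row 2 admitting 4, so r2c4=4.
Step 5. [r1c4∈{5}] only 5 remains possible at r1c4 ⇒ r1c4=5.
Step 6. [r5c4∈{2}] r5c4 is down to just 2, so r5c4=2.
Step 7. [r6c1∈{2,4}] 2 has one home in row 6: r6c1. So r6c1=2.
Step 8. [r1c1∈{4}] only 4 remains possible at r1c1. So r1c1=4.
Step 9. [r4c5∈{4}] r4c5 has the single candidate 4, so r4c5=4.
Step 10. [r4c1∈{6}] r4c1 is down to just 6. So r4c1=6.
Step 11. [r3c4∈{6}] r3c4's peers cover all but 6 ⇒ r3c4=6.
Step 12. [r6c2∈{4}] nothing but 4 survives at r6c2, so r6c2=4.
Step 13. [r3c5∈{2}] r3c5 has the single candidate 2 ⇒ r3c5=2.
Step 14. [r3c2∈{1}] only 1 remains possible at r3c2, so r3c2=1.
Step 15. [r5c3∈{3}] nothing but 3 survives at r5c3, so r5c3=3.
Step 16. [r5c5∈{5}] r5c5 has the single candidate 5, so r5c5=5.
Step 17. [r6c6∈{1}] r6c6's peers cover all but 1. So r6c6=1.
Step 18. [r2c6∈{2}] r2c6 is down to just 2, so r2c6=2.
Step 19. [r1c5∈{3}] nothing but 3 survives at r1c5, so r1c5=3.
Step 20. [r4c2∈{3}] r4c2 is down to just 3, so r4c2=3.

Answer: 4 2 1 5 3 6 / 3 5 6 4 1 2 / 5 1 4 6 2 3 / 6 3 2 1 4 5 / 1 6 3 2 5 4 / 2 4 5 3 6 1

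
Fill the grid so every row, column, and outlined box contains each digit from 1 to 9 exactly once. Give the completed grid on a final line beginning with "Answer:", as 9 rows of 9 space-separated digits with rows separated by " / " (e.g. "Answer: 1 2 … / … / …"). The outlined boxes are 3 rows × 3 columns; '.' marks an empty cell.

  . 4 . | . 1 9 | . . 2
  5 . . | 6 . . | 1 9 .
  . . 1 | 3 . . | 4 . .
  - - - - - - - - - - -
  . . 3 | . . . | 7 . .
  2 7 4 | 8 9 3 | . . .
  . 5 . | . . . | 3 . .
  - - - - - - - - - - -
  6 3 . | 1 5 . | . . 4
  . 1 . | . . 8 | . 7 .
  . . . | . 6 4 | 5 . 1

Step 1. [r5c7∈{6}] r5c7 is down to just 6 ⇒ r5c7=6.
Step 2. [r1c7∈{8}] r1c7's peers cover all but 8. So r1c7=8.
Step 3. [r2c5∈{2,4,7,8}] row 2 places 4 nowhere but r2c5, so r2c5=4.
Step 4. [r4c5∈{2}] r4c5 has the single candidate 2, so r4c5=2.
Step 5. [r6c8∈{1,2,4,8}] 2 has one home in row 6: r6c8. So r6c8=2.
Step 6. [r4c8∈{1,4,5,8}] col 8 places 4 nowhere but r4c8, so r4c8=4.
Step 7. [r8c9∈{3,6,9}] 6 has one home in row 8: r8c9 ⇒ r8c9=6.
Step 8. [r4c4∈{5}] nothing but 5 survives at r4c4. So r4c4=5.
Step 9. [r1c4∈{7}] nothing but 7 survives at r1c4, so r1c4=7.
Step 10. [r1c8∈{3,5,6}] 5 has one home in row 1: r1c8. So r1c8=5.
Step 11. [r2c6∈{2}] r2c6 is down to just 2, so r2c6=2.
Step 12. [r2c2∈{8}] r2c2 has the single candidate 8 ⇒ r2c2=8.
Step 13. [r2c3∈{7}] r2c3 is down to just 7, so r2c3=7.
Step 14. [r3c1∈{9}] nothing but 9 survives at r3c1 ⇒ r3c1=9.
Step 15. [r3c2∈{2,6}] 2 has one home in row 3: r3c2. So r3c2=2.
Step 16. [r9c2∈{9}] r9c2's peers cover all but 9. So r9c2=9.
Step 17. [r6c3∈{6,8,9}] col 3 places 9 nowhere but r6c3. So r6c3=9.
Step 18. [r6c6∈{1,6,7}] r6c6 is the only open cell in row 6 admitting 6 ⇒ r6c6=6.
Step 19. [r7c7∈{2,9}] r7c7 is the only open cell in row 7 admitting 9, so r7c7=9.
Step 20. [r7c3∈{2,8}] r7c3 is the only open cell in row 7 admitting 2. So r7c3=2.
Step 21. [r6c1∈{1,8}] row 6 places 1 nowhere but r6c1 ⇒ r6c1=1.
Step 22. [r4c1∈{8}] only 8 remains possible at r4c1, so r4c1=8.
Step 23. [r8c4∈{2,9}] row 8 places 9 nowhere but r8c4, so r8c4=9.
Step 24. [r9c8∈{3,8}] row 9 places 3 nowhere but r9c8, so r9c8=3.
Step 25. [r3c8∈{6}] r3c8's peers cover all but 6 ⇒ r3c8=6.
Step 26. [r4c9∈{9}] only 9 remains possible at r4c9 ⇒ r4c9=9.
Step 27. [r8c7∈{2}] r8c7 is down to just 2. So r8c7=2.
Step 28. [r5c9∈{5}] only 5 remains possible at r5c9, so r5c9=5.
Step 29. [r9c1∈{7}] r9c1 has the single candidate 7. So r9c1=7.
Step 30. [r3c6∈{5}] only 5 remains possible at r3c6, so r3c6=5.
Step 31. [r3c9∈{7}] r3c9 has the single candidate 7. So r3c9=7.
Step 32. [r4c6∈{1}] r4c6 is down to just 1. So r4c6=1.
Step 33. [r7c8∈{8}] r7c8 is down to just 8. So r7c8=8.
Step 34. [r9c3∈{8}] r9c3's peers cover all but 8 ⇒ r9c3=8.
Step 35. [r1c1∈{3}] r1c1 has the single candidate 3 ⇒ r1c1=3.
Step 36. [r8c1∈{4}] r8c1 has the single candidate 4. So r8c1=4.
Step 37. [r8c3∈{5}] only 5 remains possible at r8c3 ⇒ r8c3=5.
Step 38. [r6c4∈{4}] r6c4's peers cover all but 4, so r6c4=4.
Step 39. [r3c5∈{8}] only 8 remains possible at r3c5 ⇒ r3c5=8.
Step 40. [r6c5∈{7}] only 7 remains possible at r6c5, so r6c5=7.
Step 41. [r7c6∈{7}] r7c6 is down to just 7 ⇒ r7c6=7.
Step 42. [r2c9∈{3}] r2c9's peers cover all but 3. So r2c9=3.
Step 43. [r1c3∈{6}] only 6 remains possible at r1c3. So r1c3=6.
Step 44. [r8c5∈{3}] only 3 remains possible at r8c5, so r8c5=3.
Step 45. [r5c8∈{1}] nothing but 1 survives at r5c8 ⇒ r5c8=1.
Step 46. [r4c2∈{6}] r4c2 has the single candidate 6 ⇒ r4c2=6.
Step 47. [r9c4∈{2}] r9c4 is down to just 2 ⇒ r9c4=2.
Step 48. [r6c9∈{8}] r6c9 has the single candidate 8 ⇒ r6c9=8.

Answer: 3 4 6 7 1 9 8 5 2 / 5 8 7 6 4 2 1 9 3 / 9 2 1 3 8 5 4 6 7 / 8 6 3 5 2 1 7 4 9 / 2 7 4 8 9 3 6 1 5 / 1 5 9 4 7 6 3 2 8 / 6 3 2 1 5 7 9 8 4 / 4 1 5 9 3 8 2 7 6 / 7 9 8 2 6 4 5 3 1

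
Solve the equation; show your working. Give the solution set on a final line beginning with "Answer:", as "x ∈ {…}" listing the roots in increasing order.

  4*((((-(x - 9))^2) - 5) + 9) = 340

Step 1. [4*((((-(x - 9))^2) - 5) + 9) = 340] leading coefficient 4: divide by 4 ⇒ div: (((-(x - 9))^2) - 5) + 9 = 85.
Step 2. [(((-(x - 9))^2) - 5) + 9 = 85] the outer +9 inverts by subtracting 9 ⇒ sub: ((-(x - 9))^2) - 5 = 76.
Step 3. [((-(x - 9))^2) - 5 = 76] the outer -5 inverts by adding 5 ⇒ sub: (-(x - 9))^2 = 81.
Step 4. [(-(x - 9))^2 = 81] LHS squared, RHS 81 ≥ 0: apply √ (±), so sqrt: -(x - 9) = 9 or -9.
Step 5. [-(x - 9) = 9 or -9] LHS negated; negate both sides. So neg: x - 9 = -9 or 9.
Step 6. [x - 9 = -9 or 9] -9 is outermost — add 9 both sides ⇒ sub: x = 0 or 18.

Answer: x ∈ {0, 18}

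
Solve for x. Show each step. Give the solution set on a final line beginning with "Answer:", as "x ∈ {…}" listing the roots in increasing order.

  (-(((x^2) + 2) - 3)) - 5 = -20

Step 1. [(-(((x^2) + 2) - 3)) - 5 = -20] -5 is outermost — add 5 both sides. So sub: -(((x^2) + 2) - 3) = -15.
Step 2. [-(((x^2) + 2) - 3) = -15] flip signs both sides ⇒ neg: ((x^2) + 2) - 3 = 15.
Step 3. [((x^2) + 2) - 3 = 15] add 3: x sits inside (… - 3) ⇒ sub: (x^2) + 2 = 18.
Step 4. [(x^2) + 2 = 18] +2 is outermost — subtract 2 both sides. So sub: x^2 = 16.
Step 5. [x^2 = 16] √ both sides: 16 ≥ 0 gives two branches ⇒ sqrt: x = 4 or -4.

Answer: x ∈ {-4, 4}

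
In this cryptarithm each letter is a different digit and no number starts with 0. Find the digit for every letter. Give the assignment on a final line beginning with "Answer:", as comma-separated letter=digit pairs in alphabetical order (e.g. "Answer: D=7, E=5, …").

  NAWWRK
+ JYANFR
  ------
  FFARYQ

Step 1. [col 1: K + R ≡ Q (mod 10)] K=4 is one option consistent with column 1 (K + R ≡ Q (mod 10), carry-in 0) — take it. So K=4.
Step 2. [col 1: K + R ≡ Q (mod 10)] no forcing yet in column 1 (carry-in 0); R=1 is free and consistent — try it, so R=1.
Step 3. [col 1: K + R ≡ Q (mod 10)] from column 1 (K=4, R=1, carry-in 0, digits 1,4 already taken and all letters distinct): Q must equal 5 ⇒ Q=5.
Step 4. [col 2: R + F ≡ Y (mod 10)] no forcing yet in column 2 (carry-in 0); F=6 is free and consistent — try it. So F=6.
Step 5. [col 2: R + F ≡ Y (mod 10)] column 2: given R=1, F=6, carry-in 0, and digits 1,4,5,6 already taken and all letters distinct, R+F≡Y (mod 10) forces Y=7 ⇒ Y=7.
Step 6. [col 3: W + N ≡ R (mod 10)] no forcing yet in column 3 (carry-in 0); W=9 is free and consistent — try it, so W=9.
Step 7. [col 3: W + N ≡ R (mod 10)] in column 3 we have W+N≡R with carry-in 0; given W=9, R=1 and digits 1,4,5,6,7,9 already taken and all letters distinct, that pins N to 2. So N=2.
Step 8. [col 4: W + A ≡ A (mod 10)] A=8 is one option consistent with column 4 (W + A ≡ A (mod 10), carry-in 1) — take it ⇒ A=8.
Step 9. [col 6: N + J ≡ F (mod 10)] in column 6 we have N+J≡F with carry-in 1; given N=2, F=6 and digits 1,2,4,5,6,7,8,9 already taken and all letters distinct, that pins J to 3. So J=3.

Answer: A=8, F=6, J=3, K=4, N=2, Q=5, R=1, W=9, Y=7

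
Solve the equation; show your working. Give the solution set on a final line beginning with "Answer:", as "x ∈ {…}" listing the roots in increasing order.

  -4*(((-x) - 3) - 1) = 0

Step 1. [-4*(((-x) - 3) - 1) = 0] -4 out front; divide by -4. So div: ((-x) - 3) - 1 = 0.
Step 2. [((-x) - 3) - 1 = 0] peel the -1: add 1 from each side. So sub: (-x) - 3 = 1.
Step 3. [(-x) - 3 = 1] 3 comes off first (add 3) ⇒ sub: -x = 4.
Step 4. [-x = 4] leading − — multiply by −1, so neg: x = -4.

Answer: x ∈ {-4}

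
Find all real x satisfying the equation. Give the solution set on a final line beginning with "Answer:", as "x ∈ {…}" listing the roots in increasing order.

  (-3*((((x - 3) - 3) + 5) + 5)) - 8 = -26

Step 1. [(-3*((((x - 3) - 3) + 5) + 5)) - 8 = -26] peel the -8: add 8 from each side. So sub: -3*((((x - 3) - 3) + 5) + 5) = -18.
Step 2. [-3*((((x - 3) - 3) + 5) + 5) = -18] LHS = -3·(…); ÷-3 both sides. So div: (((x - 3) - 3) + 5) + 5 = 6.
Step 3. [(((x - 3) - 3) + 5) + 5 = 6] peel the +5: subtract 5 from each side, so sub: ((x - 3) - 3) + 5 = 1.
Step 4. [((x - 3) - 3) + 5 = 1] subtract 5: x sits inside (… + 5), so sub: (x - 3) - 3 = -4.
Step 5. [(x - 3) - 3 = -4] 3 comes off first (add 3). So sub: x - 3 = -1.
Step 6. [x - 3 = -1] -3 is outermost — add 3 both sides ⇒ sub: x = 2.

Answer: x ∈ {2}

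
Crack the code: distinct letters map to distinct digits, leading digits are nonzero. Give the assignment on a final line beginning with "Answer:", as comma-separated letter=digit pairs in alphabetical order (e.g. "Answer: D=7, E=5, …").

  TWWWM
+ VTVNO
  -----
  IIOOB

Step 1. [col 1: M + O ≡ B (mod 10)] column 1 (M + O ≡ B (mod 10), carry-in 0) doesn't pin O yet; pick O=4 and continue ⇒ O=4.
Step 2. [col 1: M + O ≡ B (mod 10)] no forcing yet in column 1 (carry-in 0); B=5 is free and consistent — try it. So B=5.
Step 3. [col 1: M + O ≡ B (mod 10)] in column 1 we have M+O≡B with carry-in 0; given O=4, B=5 and digits 4,5 already taken and all letters distinct, that pins M to 1, so M=1.
Step 4. [col 2: W + N ≡ O (mod 10)] column 2 (W + N ≡ O (mod 10), carry-in 0) doesn't pin W yet; pick W=6 and continue ⇒ W=6.
Step 5. [col 2: W + N ≡ O (mod 10)] from column 2 (W=6, O=4, carry-in 0, digits 1,4,5,6 already taken and all letters distinct): N must equal 8, so N=8.
Step 6. [col 3: W + V ≡ O (mod 10)] column 3: given W=6, O=4, carry-in 1, and digits 1,4,5,6,8 already taken and all letters distinct, W+V≡O (mod 10) forces V=7, so V=7.
Step 7. [col 4: W + T ≡ I (mod 10)] several values work for I in column 4 (W + T ≡ I (mod 10), carry-in 1); try I=9, so I=9.
Step 8. [col 4: W + T ≡ I (mod 10)] from column 4 (W=6, I=9, carry-in 1, digits 1,4,5,6,7,8,9 already taken and all letters distinct): T must equal 2. So T=2.

Answer: B=5, I=9, M=1, N=8, O=4, T=2, V=7, W=6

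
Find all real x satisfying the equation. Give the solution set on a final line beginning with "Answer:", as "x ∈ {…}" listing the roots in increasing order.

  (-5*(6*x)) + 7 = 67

Step 1. [(-5*(6*x)) + 7 = 67] subtract 7: x sits inside (… + 7). So sub: -5*(6*x) = 60.
Step 2. [-5*(6*x) = 60] -5 out front; divide by -5. So div: 6*x = -12.
Step 3. [6*x = -12] 6·(inner) — divide through by 6, so div: x = -2.

Answer: x ∈ {-2}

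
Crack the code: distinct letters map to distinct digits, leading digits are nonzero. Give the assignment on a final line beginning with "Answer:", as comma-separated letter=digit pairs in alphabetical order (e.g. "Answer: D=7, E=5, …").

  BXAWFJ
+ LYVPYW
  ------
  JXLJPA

Step 1. [col 1: J + W ≡ A (mod 10)] W=2 is one option consistent with column 1 (J + W ≡ A (mod 10), carry-in 0) — take it. So W=2.
Step 2. [col 1: J + W ≡ A (mod 10)] no forcing yet in column 1 (carry-in 0); A=1 is free and consistent — try it. So A=1.
Step 3. [col 1: J + W ≡ A (mod 10)] in column 1 we have J+W≡A with carry-in 0; given W=2, A=1 and digits 1,2 already taken and all letters distinct, that pins J to 9, so J=9.
Step 4. [col 2: F + Y ≡ P (mod 10)] Y=0 is one option consistent with column 2 (F + Y ≡ P (mod 10), carry-in 1) — take it, so Y=0.
Step 5. [col 2: F + Y ≡ P (mod 10)] several values work for F in column 2 (F + Y ≡ P (mod 10), carry-in 1); try F=6 ⇒ F=6.
Step 6. [col 2: F + Y ≡ P (mod 10)] column 2 reads F+Y+carry(1)=P with F=6, Y=0; with digits 0,1,2,6,9 already taken and all letters distinct, the only value for P is 7, so P=7.
Step 7. [col 4: A + V ≡ L (mod 10)] several values work for L in column 4 (A + V ≡ L (mod 10), carry-in 0); try L=4 ⇒ L=4.
Step 8. [col 4: A + V ≡ L (mod 10)] in column 4 we have A+V≡L with carry-in 0; given A=1, L=4 and digits 0,1,2,4,6,7,9 already taken and all letters distinct, that pins V to 3 ⇒ V=3.
Step 9. [col 5: X + Y ≡ X (mod 10)] column 5 (X + Y ≡ X (mod 10), carry-in 0) doesn't pin X yet; pick X=8 and continue ⇒ X=8.
Step 10. [col 6: B + L ≡ J (mod 10)] column 6: given L=4, J=9, carry-in 0, and digits 0,1,2,3,4,6,7,8,9 already taken and all letters distinct, B+L≡J (mod 10) forces B=5 ⇒ B=5.

Answer: A=1, B=5, F=6, J=9, L=4, P=7, V=3, W=2, X=8, Y=0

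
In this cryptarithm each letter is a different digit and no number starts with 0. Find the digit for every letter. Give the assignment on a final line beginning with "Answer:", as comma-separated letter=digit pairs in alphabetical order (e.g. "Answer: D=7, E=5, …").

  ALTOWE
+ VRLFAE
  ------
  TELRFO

Step 1. [col 1: E + E ≡ O (mod 10)] E=3 is one option consistent with column 1 (E + E ≡ O (mod 10), carry-in 0) — take it ⇒ E=3.
Step 2. [col 1: E + E ≡ O (mod 10)] column 1 reads E+E+carry(0)=O with E=3; with digits 3 already taken and all letters distinct, the only value for O is 6 ⇒ O=6.
Step 3. [col 2: W + A ≡ F (mod 10)] F=5 is one option consistent with column 2 (W + A ≡ F (mod 10), carry-in 0) — take it. So F=5.
Step 4. [col 2: W + A ≡ F (mod 10)] A=8 is one option consistent with column 2 (W + A ≡ F (mod 10), carry-in 0) — take it ⇒ A=8.
Step 5. [col 2: W + A ≡ F (mod 10)] column 2 reads W+A+carry(0)=F with A=8, F=5; with digits 3,5,6,8 already taken and all letters distinct, the only value for W is 7. So W=7.
Step 6. [col 3: O + F ≡ R (mod 10)] column 3 reads O+F+carry(1)=R with O=6, F=5; with digits 3,5,6,7,8 already taken and all letters distinct, the only value for R is 2. So R=2.
Step 7. [col 4: T + L ≡ L (mod 10)] from column 4 (nothing yet, carry-in 1, digits 2,3,5,6,7,8 already taken and all letters distinct): T must equal 9. So T=9.
Step 8. [col 4: T + L ≡ L (mod 10)] column 4 (T + L ≡ L (mod 10), carry-in 1) doesn't pin L yet; pick L=0 and continue, so L=0.
Step 9. [col 6: A + V ≡ T (mod 10)] in column 6 we have A+V≡T with carry-in 0; given A=8, T=9 and digits 0,2,3,5,6,7,8,9 already taken and all letters distinct, that pins V to 1. So V=1.

Answer: A=8, E=3, F=5, L=0, O=6, R=2, T=9, V=1, W=7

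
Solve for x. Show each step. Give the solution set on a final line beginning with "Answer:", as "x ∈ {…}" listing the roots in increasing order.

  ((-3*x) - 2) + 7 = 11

Step 1. [((-3*x) - 2) + 7 = 11] 7 comes off first (subtract 7), so sub: (-3*x) - 2 = 4.
Step 2. [(-3*x) - 2 = 4] peel the -2: add 2 from each side. So sub: -3*x = 6.
Step 3. [-3*x = 6] divide by the outer -3 ⇒ div: x = -2.

Answer: x ∈ {-2}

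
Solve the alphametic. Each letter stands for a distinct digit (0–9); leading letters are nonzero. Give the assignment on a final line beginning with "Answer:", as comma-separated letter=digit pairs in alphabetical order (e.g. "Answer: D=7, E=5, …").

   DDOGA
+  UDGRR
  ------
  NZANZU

Step 1. [col 1: A + R ≡ U (mod 10)] several values work for U in column 1 (A + R ≡ U (mod 10), carry-in 0); try U=6 ⇒ U=6.
Step 2. [N] N is the leading digit of a 6-digit sum of two 5-digit numbers; the final carry is exactly 1. So N=1.
Step 3. [col 1: A + R ≡ U (mod 10)] several values work for A in column 1 (A + R ≡ U (mod 10), carry-in 0); try A=9, so A=9.
Step 4. [col 1: A + R ≡ U (mod 10)] in column 1 we have A+R≡U with carry-in 0; given A=9, U=6 and digits 1,6,9 already taken and all letters distinct, that pins R to 7. So R=7.
Step 5. [col 2: G + R ≡ Z (mod 10)] column 2 (G + R ≡ Z (mod 10), carry-in 1) doesn't pin G yet; pick G=2 and continue ⇒ G=2.
Step 6. [col 2: G + R ≡ Z (mod 10)] column 2 reads G+R+carry(1)=Z with G=2, R=7; with digits 1,2,6,7,9 already taken and all letters distinct, the only value for Z is 0, so Z=0.
Step 7. [col 3: O + G ≡ N (mod 10)] from column 3 (G=2, N=1, carry-in 1, digits 0,1,2,6,7,9 already taken and all letters distinct): O must equal 8 ⇒ O=8.
Step 8. [col 4: D + D ≡ A (mod 10)] column 4 reads D+D+carry(1)=A with A=9; with digits 0,1,2,6,7,8,9 already taken and all letters distinct, the only value for D is 4 ⇒ D=4.

Answer: A=9, D=4, G=2, N=1, O=8, R=7, U=6, Z=0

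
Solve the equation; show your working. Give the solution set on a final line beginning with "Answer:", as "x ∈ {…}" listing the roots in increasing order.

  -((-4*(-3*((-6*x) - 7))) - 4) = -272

Step 1. [-((-4*(-3*((-6*x) - 7))) - 4) = -272] leading − — multiply by −1 ⇒ neg: (-4*(-3*((-6*x) - 7))) - 4 = 272.
Step 2. [(-4*(-3*((-6*x) - 7))) - 4 = 272] peel the -4: add 4 from each side. So sub: -4*(-3*((-6*x) - 7)) = 276.
Step 3. [-4*(-3*((-6*x) - 7)) = 276] -4 out front; divide by -4. So div: -3*((-6*x) - 7) = -69.
Step 4. [-3*((-6*x) - 7) = -69] leading coefficient -3: divide by -3 ⇒ div: (-6*x) - 7 = 23.
Step 5. [(-6*x) - 7 = 23] the outer -7 inverts by adding 7 ⇒ sub: -6*x = 30.
Step 6. [-6*x = 30] LHS = -6·(…); ÷-6 both sides. So div: x = -5.

Answer: x ∈ {-5}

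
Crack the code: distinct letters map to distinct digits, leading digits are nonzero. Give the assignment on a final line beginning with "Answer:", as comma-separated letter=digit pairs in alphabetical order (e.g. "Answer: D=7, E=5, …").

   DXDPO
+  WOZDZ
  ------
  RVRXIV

Step 1. [col 1: O + Z ≡ V (mod 10)] column 1 (O + Z ≡ V (mod 10), carry-in 0) doesn't pin V yet; pick V=3 and continue ⇒ V=3.
Step 2. [R] R is the leading digit of a 6-digit sum of two 5-digit numbers; the final carry is exactly 1 ⇒ R=1.
Step 3. [col 1: O + Z ≡ V (mod 10)] no forcing yet in column 1 (carry-in 0); Z=9 is free and consistent — try it ⇒ Z=9.
Step 4. [col 1: O + Z ≡ V (mod 10)] column 1 reads O+Z+carry(0)=V with Z=9, V=3; with digits 1,3,9 already taken and all letters distinct, the only value for O is 4 ⇒ O=4.
Step 5. [col 2: P + D ≡ I (mod 10)] no forcing yet in column 2 (carry-in 1); P=0 is free and consistent — try it ⇒ P=0.
Step 6. [col 2: P + D ≡ I (mod 10)] no forcing yet in column 2 (carry-in 1); D=7 is free and consistent — try it ⇒ D=7.
Step 7. [col 2: P + D ≡ I (mod 10)] in column 2 we have P+D≡I with carry-in 1; given P=0, D=7 and digits 0,1,3,4,7,9 already taken and all letters distinct, that pins I to 8 ⇒ I=8.
Step 8. [col 3: D + Z ≡ X (mod 10)] column 3 reads D+Z+carry(0)=X with D=7, Z=9; with digits 0,1,3,4,7,8,9 already taken and all letters distinct, the only value for X is 6. So X=6.
Step 9. [col 5: D + W ≡ V (mod 10)] from column 5 (D=7, V=3, carry-in 1, digits 0,1,3,4,6,7,8,9 already taken and all letters distinct): W must equal 5. So W=5.

Answer: D=7, I=8, O=4, P=0, R=1, V=3, W=5, X=6, Z=9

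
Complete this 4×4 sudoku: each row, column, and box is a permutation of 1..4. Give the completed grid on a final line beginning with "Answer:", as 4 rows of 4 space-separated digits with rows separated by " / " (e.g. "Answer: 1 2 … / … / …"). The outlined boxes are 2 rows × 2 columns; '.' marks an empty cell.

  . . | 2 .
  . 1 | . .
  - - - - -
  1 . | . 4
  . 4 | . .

Step 1. [r2c4∈{3}] nothing but 3 survives at r2c4. So r2c4=3.
Step 2. [r4c3∈{1,3}] 1 has one home in col 3: r4c3. So r4c3=1.
Step 3. [r4c1∈{2,3}] 3 has one home in row 4: r4c1 ⇒ r4c1=3.
Step 4. [r2c3∈{4}] r2c3 has the single candidate 4. So r2c3=4.
Step 5. [r3c2∈{2}] r3c2 is down to just 2, so r3c2=2.
Step 6. [r1c2∈{3}] nothing but 3 survives at r1c2. So r1c2=3.
Step 7. [r1c4∈{1}] only 1 remains possible at r1c4 ⇒ r1c4=1.
Step 8. [r4c4∈{2}] r4c4 has the single candidate 2 ⇒ r4c4=2.
Step 9. [r1c1∈{4}] only 4 remains possible at r1c1, so r1c1=4.
Step 10. [r3c3∈{3}] r3c3 is down to just 3 ⇒ r3c3=3.
Step 11. [r2c1∈{2}] r2c1 is down to just 2. So r2c1=2.

Answer: 4 3 2 1 / 2 1 4 3 / 1 2 3 4 / 3 4 1 2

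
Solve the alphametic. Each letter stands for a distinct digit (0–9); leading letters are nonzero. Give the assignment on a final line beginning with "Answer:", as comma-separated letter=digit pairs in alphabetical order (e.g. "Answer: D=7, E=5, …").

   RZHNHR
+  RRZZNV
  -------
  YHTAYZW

Step 1. [col 1: R + V ≡ W (mod 10)] several values work for W in column 1 (R + V ≡ W (mod 10), carry-in 0); try W=9 ⇒ W=9.
Step 2. [Y] the sum has 7 digits but both addends have 6; that extra leading digit Y is the final carry, namely 1. So Y=1.
Step 3. [col 1: R + V ≡ W (mod 10)] several values work for R in column 1 (R + V ≡ W (mod 10), carry-in 0); try R=7 ⇒ R=7.
Step 4. [col 1: R + V ≡ W (mod 10)] from column 1 (R=7, W=9, carry-in 0, digits 1,7,9 already taken and all letters distinct): V must equal 2 ⇒ V=2.
Step 5. [col 2: H + N ≡ Z (mod 10)] Z=8 is one option consistent with column 2 (H + N ≡ Z (mod 10), carry-in 0) — take it, so Z=8.
Step 6. [col 2: H + N ≡ Z (mod 10)] column 2 (H + N ≡ Z (mod 10), carry-in 0) doesn't pin N yet; pick N=3 and continue, so N=3.
Step 7. [col 2: H + N ≡ Z (mod 10)] column 2 reads H+N+carry(0)=Z with N=3, Z=8; with digits 1,2,3,7,8,9 already taken and all letters distinct, the only value for H is 5 ⇒ H=5.
Step 8. [col 4: H + Z ≡ A (mod 10)] column 4: given H=5, Z=8, carry-in 1, and digits 1,2,3,5,7,8,9 already taken and all letters distinct, H+Z≡A (mod 10) forces A=4, so A=4.
Step 9. [col 5: Z + R ≡ T (mod 10)] column 5 reads Z+R+carry(1)=T with Z=8, R=7; with digits 1,2,3,4,5,7,8,9 already taken and all letters distinct, the only value for T is 6 ⇒ T=6.

Answer: A=4, H=5, N=3, R=7, T=6, V=2, W=9, Y=1, Z=8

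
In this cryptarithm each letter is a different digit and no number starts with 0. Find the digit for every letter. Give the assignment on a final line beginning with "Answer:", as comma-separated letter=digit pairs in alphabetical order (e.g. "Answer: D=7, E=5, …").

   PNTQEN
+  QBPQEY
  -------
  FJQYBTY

Step 1. [F] the sum has 7 digits but both addends have 6; that extra leading digit F is the final carry, namely 1. So F=1.
Step 2. [col 1: N + Y ≡ Y (mod 10)] column 1: given nothing yet, carry-in 0, and digits 1 already taken and all letters distinct, N+Y≡Y (mod 10) forces N=0, so N=0.
Step 3. [col 1: N + Y ≡ Y (mod 10)] several values work for Y in column 1 (N + Y ≡ Y (mod 10), carry-in 0); try Y=2. So Y=2.
Step 4. [col 2: E + E ≡ T (mod 10)] column 2 (E + E ≡ T (mod 10), carry-in 0) doesn't pin E yet; pick E=3 and continue ⇒ E=3.
Step 5. [col 2: E + E ≡ T (mod 10)] column 2 reads E+E+carry(0)=T with E=3; with digits 0,1,2,3 already taken and all letters distinct, the only value for T is 6. So T=6.
Step 6. [col 3: Q + Q ≡ B (mod 10)] several values work for Q in column 3 (Q + Q ≡ B (mod 10), carry-in 0); try Q=9, so Q=9.
Step 7. [col 3: Q + Q ≡ B (mod 10)] column 3 reads Q+Q+carry(0)=B with Q=9; with digits 0,1,2,3,6,9 already taken and all letters distinct, the only value for B is 8, so B=8.
Step 8. [col 4: T + P ≡ Y (mod 10)] column 4 reads T+P+carry(1)=Y with T=6, Y=2; with digits 0,1,2,3,6,8,9 already taken and all letters distinct, the only value for P is 5. So P=5.
Step 9. [col 6: P + Q ≡ J (mod 10)] column 6: given P=5, Q=9, carry-in 0, and digits 0,1,2,3,5,6,8,9 already taken and all letters distinct, P+Q≡J (mod 10) forces J=4. So J=4.

Answer: B=8, E=3, F=1, J=4, N=0, P=5, Q=9, T=6, Y=2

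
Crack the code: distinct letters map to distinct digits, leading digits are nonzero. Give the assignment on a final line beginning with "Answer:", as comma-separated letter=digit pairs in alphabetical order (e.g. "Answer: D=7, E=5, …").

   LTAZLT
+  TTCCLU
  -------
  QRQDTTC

Step 1. [col 1: T + U ≡ C (mod 10)] T=5 is one option consistent with column 1 (T + U ≡ C (mod 10), carry-in 0) — take it. So T=5.
Step 2. [col 1: T + U ≡ C (mod 10)] column 1 (T + U ≡ C (mod 10), carry-in 0) doesn't pin C yet; pick C=4 and continue, so C=4.
Step 3. [Q] the sum has 7 digits but both addends have 6; that extra leading digit Q is the final carry, namely 1 ⇒ Q=1.
Step 4. [col 1: T + U ≡ C (mod 10)] column 1: given T=5, C=4, carry-in 0, and digits 1,4,5 already taken and all letters distinct, T+U≡C (mod 10) forces U=9. So U=9.
Step 5. [col 2: L + L ≡ T (mod 10)] several values work for L in column 2 (L + L ≡ T (mod 10), carry-in 1); try L=7 ⇒ L=7.
Step 6. [col 3: Z + C ≡ T (mod 10)] from column 3 (C=4, T=5, carry-in 1, digits 1,4,5,7,9 already taken and all letters distinct): Z must equal 0, so Z=0.
Step 7. [col 4: A + C ≡ D (mod 10)] no forcing yet in column 4 (carry-in 0); D=2 is free and consistent — try it. So D=2.
Step 8. [col 4: A + C ≡ D (mod 10)] column 4: given C=4, D=2, carry-in 0, and digits 0,1,2,4,5,7,9 already taken and all letters distinct, A+C≡D (mod 10) forces A=8. So A=8.
Step 9. [col 6: L + T ≡ R (mod 10)] from column 6 (L=7, T=5, carry-in 1, digits 0,1,2,4,5,7,8,9 already taken and all letters distinct): R must equal 3, so R=3.

Answer: A=8, C=4, D=2, L=7, Q=1, R=3, T=5, U=9, Z=0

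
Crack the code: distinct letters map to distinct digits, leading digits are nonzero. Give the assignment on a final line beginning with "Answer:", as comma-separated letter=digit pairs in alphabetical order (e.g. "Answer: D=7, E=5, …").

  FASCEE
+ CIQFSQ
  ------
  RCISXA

Step 1. [col 1: E + Q ≡ A (mod 10)] several values work for A in column 1 (E + Q ≡ A (mod 10), carry-in 0); try A=5 ⇒ A=5.
Step 2. [col 1: E + Q ≡ A (mod 10)] several values work for E in column 1 (E + Q ≡ A (mod 10), carry-in 0); try E=4, so E=4.
Step 3. [col 1: E + Q ≡ A (mod 10)] from column 1 (E=4, A=5, carry-in 0, digits 4,5 already taken and all letters distinct): Q must equal 1 ⇒ Q=1.
Step 4. [col 2: E + S ≡ X (mod 10)] no forcing yet in column 2 (carry-in 0); X=3 is free and consistent — try it ⇒ X=3.
Step 5. [col 2: E + S ≡ X (mod 10)] in column 2 we have E+S≡X with carry-in 0; given E=4, X=3 and digits 1,3,4,5 already taken and all letters distinct, that pins S to 9, so S=9.
Step 6. [col 3: C + F ≡ S (mod 10)] C=6 is one option consistent with column 3 (C + F ≡ S (mod 10), carry-in 1) — take it, so C=6.
Step 7. [col 3: C + F ≡ S (mod 10)] in column 3 we have C+F≡S with carry-in 1; given C=6, S=9 and digits 1,3,4,5,6,9 already taken and all letters distinct, that pins F to 2 ⇒ F=2.
Step 8. [col 4: S + Q ≡ I (mod 10)] column 4 reads S+Q+carry(0)=I with S=9, Q=1; with digits 1,2,3,4,5,6,9 already taken and all letters distinct, the only value for I is 0, so I=0.
Step 9. [col 6: F + C ≡ R (mod 10)] from column 6 (F=2, C=6, carry-in 0, digits 0,1,2,3,4,5,6,9 already taken and all letters distinct): R must equal 8, so R=8.

Answer: A=5, C=6, E=4, F=2, I=0, Q=1, R=8, S=9, X=3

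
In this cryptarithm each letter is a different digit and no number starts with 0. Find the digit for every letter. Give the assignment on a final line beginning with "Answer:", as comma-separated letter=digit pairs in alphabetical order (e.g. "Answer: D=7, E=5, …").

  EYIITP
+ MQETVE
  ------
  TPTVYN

Step 1. [col 1: P + E ≡ N (mod 10)] several values work for E in column 1 (P + E ≡ N (mod 10), carry-in 0); try E=4. So E=4.
Step 2. [col 1: P + E ≡ N (mod 10)] column 1 (P + E ≡ N (mod 10), carry-in 0) doesn't pin P yet; pick P=3 and continue ⇒ P=3.
Step 3. [col 1: P + E ≡ N (mod 10)] column 1: given P=3, E=4, carry-in 0, and digits 3,4 already taken and all letters distinct, P+E≡N (mod 10) forces N=7 ⇒ N=7.
Step 4. [col 2: T + V ≡ Y (mod 10)] column 2 (T + V ≡ Y (mod 10), carry-in 0) doesn't pin T yet; pick T=6 and continue, so T=6.
Step 5. [col 2: T + V ≡ Y (mod 10)] column 2 (T + V ≡ Y (mod 10), carry-in 0) doesn't pin V yet; pick V=9 and continue, so V=9.
Step 6. [col 2: T + V ≡ Y (mod 10)] column 2: given T=6, V=9, carry-in 0, and digits 3,4,6,7,9 already taken and all letters distinct, T+V≡Y (mod 10) forces Y=5. So Y=5.
Step 7. [col 3: I + T ≡ V (mod 10)] column 3: given T=6, V=9, carry-in 1, and digits 3,4,5,6,7,9 already taken and all letters distinct, I+T≡V (mod 10) forces I=2 ⇒ I=2.
Step 8. [col 5: Y + Q ≡ P (mod 10)] column 5 reads Y+Q+carry(0)=P with Y=5, P=3; with digits 2,3,4,5,6,7,9 already taken and all letters distinct, the only value for Q is 8, so Q=8.
Step 9. [col 6: E + M ≡ T (mod 10)] column 6: given E=4, T=6, carry-in 1, and digits 2,3,4,5,6,7,8,9 already taken and all letters distinct, E+M≡T (mod 10) forces M=1, so M=1.

Answer: E=4, I=2, M=1, N=7, P=3, Q=8, T=6, V=9, Y=5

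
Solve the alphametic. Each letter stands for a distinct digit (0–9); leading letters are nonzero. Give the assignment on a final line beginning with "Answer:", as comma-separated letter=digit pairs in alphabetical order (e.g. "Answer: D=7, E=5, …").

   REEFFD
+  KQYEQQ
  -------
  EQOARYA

Step 1. [col 1: D + Q ≡ A (mod 10)] several values work for D in column 1 (D + Q ≡ A (mod 10), carry-in 0); try D=8, so D=8.
Step 2. [col 1: D + Q ≡ A (mod 10)] A=0 is one option consistent with column 1 (D + Q ≡ A (mod 10), carry-in 0) — take it. So A=0.
Step 3. [E] E is the leading digit of a 7-digit sum of two 6-digit numbers; the final carry is exactly 1, so E=1.
Step 4. [col 1: D + Q ≡ A (mod 10)] from column 1 (D=8, A=0, carry-in 0, digits 0,1,8 already taken and all letters distinct): Q must equal 2, so Q=2.
Step 5. [col 2: F + Q ≡ Y (mod 10)] no forcing yet in column 2 (carry-in 1); F=6 is free and consistent — try it, so F=6.
Step 6. [col 2: F + Q ≡ Y (mod 10)] column 2: given F=6, Q=2, carry-in 1, and digits 0,1,2,6,8 already taken and all letters distinct, F+Q≡Y (mod 10) forces Y=9. So Y=9.
Step 7. [col 3: F + E ≡ R (mod 10)] column 3: given F=6, E=1, carry-in 0, and digits 0,1,2,6,8,9 already taken and all letters distinct, F+E≡R (mod 10) forces R=7. So R=7.
Step 8. [col 5: E + Q ≡ O (mod 10)] from column 5 (E=1, Q=2, carry-in 1, digits 0,1,2,6,7,8,9 already taken and all letters distinct): O must equal 4. So O=4.
Step 9. [col 6: R + K ≡ Q (mod 10)] from column 6 (R=7, Q=2, carry-in 0, digits 0,1,2,4,6,7,8,9 already taken and all letters distinct): K must equal 5 ⇒ K=5.

Answer: A=0, D=8, E=1, F=6, K=5, O=4, Q=2, R=7, Y=9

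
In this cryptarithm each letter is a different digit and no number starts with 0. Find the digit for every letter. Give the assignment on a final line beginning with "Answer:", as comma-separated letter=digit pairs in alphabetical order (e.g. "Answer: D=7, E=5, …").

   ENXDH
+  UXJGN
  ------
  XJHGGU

Step 1. [col 1: H + N ≡ U (mod 10)] no forcing yet in column 1 (carry-in 0); N=3 is free and consistent — try it. So N=3.
Step 2. [col 1: H + N ≡ U (mod 10)] no forcing yet in column 1 (carry-in 0); U=7 is free and consistent — try it. So U=7.
Step 3. [X] adding two 5-digit numbers gives at most 5+1 digits, and here it does — X is that final carry and must be 1 ⇒ X=1.
Step 4. [col 1: H + N ≡ U (mod 10)] from column 1 (N=3, U=7, carry-in 0, digits 1,3,7 already taken and all letters distinct): H must equal 4 ⇒ H=4.
Step 5. [col 2: D + G ≡ G (mod 10)] from column 2 (nothing yet, carry-in 0, digits 1,3,4,7 already taken and all letters distinct): D must equal 0. So D=0.
Step 6. [col 2: D + G ≡ G (mod 10)] G=6 is one option consistent with column 2 (D + G ≡ G (mod 10), carry-in 0) — take it ⇒ G=6.
Step 7. [col 3: X + J ≡ G (mod 10)] from column 3 (X=1, G=6, carry-in 0, digits 0,1,3,4,6,7 already taken and all letters distinct): J must equal 5 ⇒ J=5.
Step 8. [col 5: E + U ≡ J (mod 10)] from column 5 (U=7, J=5, carry-in 0, digits 0,1,3,4,5,6,7 already taken and all letters distinct): E must equal 8, so E=8.

Answer: D=0, E=8, G=6, H=4, J=5, N=3, U=7, X=1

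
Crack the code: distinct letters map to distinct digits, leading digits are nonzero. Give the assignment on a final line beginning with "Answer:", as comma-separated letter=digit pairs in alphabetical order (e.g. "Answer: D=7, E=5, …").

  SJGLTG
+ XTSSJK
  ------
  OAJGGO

Step 1. [col 1: G + K ≡ O (mod 10)] O=9 is one option consistent with column 1 (G + K ≡ O (mod 10), carry-in 0) — take it ⇒ O=9.
Step 2. [col 1: G + K ≡ O (mod 10)] column 1 (G + K ≡ O (mod 10), carry-in 0) doesn't pin G yet; pick G=7 and continue. So G=7.
Step 3. [col 1: G + K ≡ O (mod 10)] from column 1 (G=7, O=9, carry-in 0, digits 7,9 already taken and all letters distinct): K must equal 2. So K=2.
Step 4. [col 2: T + J ≡ G (mod 10)] J=1 is one option consistent with column 2 (T + J ≡ G (mod 10), carry-in 0) — take it, so J=1.
Step 5. [col 2: T + J ≡ G (mod 10)] from column 2 (J=1, G=7, carry-in 0, digits 1,2,7,9 already taken and all letters distinct): T must equal 6. So T=6.
Step 6. [col 3: L + S ≡ G (mod 10)] several values work for L in column 3 (L + S ≡ G (mod 10), carry-in 0); try L=3, so L=3.
Step 7. [col 3: L + S ≡ G (mod 10)] column 3: given L=3, G=7, carry-in 0, and digits 1,2,3,6,7,9 already taken and all letters distinct, L+S≡G (mod 10) forces S=4. So S=4.
Step 8. [col 5: J + T ≡ A (mod 10)] column 5: given J=1, T=6, carry-in 1, and digits 1,2,3,4,6,7,9 already taken and all letters distinct, J+T≡A (mod 10) forces A=8. So A=8.
Step 9. [col 6: S + X ≡ O (mod 10)] from column 6 (S=4, O=9, carry-in 0, digits 1,2,3,4,6,7,8,9 already taken and all letters distinct): X must equal 5 ⇒ X=5.

Answer: A=8, G=7, J=1, K=2, L=3, O=9, S=4, T=6, X=5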